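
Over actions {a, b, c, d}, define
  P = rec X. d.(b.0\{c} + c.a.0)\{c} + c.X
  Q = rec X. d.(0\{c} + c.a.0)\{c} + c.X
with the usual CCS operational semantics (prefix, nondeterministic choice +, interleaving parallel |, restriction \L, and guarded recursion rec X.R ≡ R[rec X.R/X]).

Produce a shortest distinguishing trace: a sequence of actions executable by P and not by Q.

LTS(P): 3 reachable states
  m0 = rec X. d.(b.0\{c} + c.a.0)\{c} + c.X ⊢ -c-> m0, -d-> m1
  m1 = (b.0\{c} + c.a.0)\{c} ⊢ -b-> m2
  m2 = 0\{c}\{c} ⊢ (no moves)
LTS(Q): 2 reachable states
  n0 = rec X. d.(0\{c} + c.a.0)\{c} + c.X ⊢ -c-> n0, -d-> n1
  n1 = (0\{c} + c.a.0)\{c} ⊢ (no moves)
Executing db from P (initial set {m0}):
  after d @ step 1: {m1}
  after b @ step 2: {m2}
  P completes σ.
Executing db from Q (initial set {n0}):
  after d @ step 1: {n1}
  after b @ step 2: ∅ (Q stuck)

db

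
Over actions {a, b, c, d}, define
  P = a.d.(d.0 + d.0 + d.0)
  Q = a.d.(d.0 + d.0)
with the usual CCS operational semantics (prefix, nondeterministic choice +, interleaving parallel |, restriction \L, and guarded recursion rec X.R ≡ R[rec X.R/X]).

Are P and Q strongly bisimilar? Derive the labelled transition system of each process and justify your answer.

LTS(P): 4 reachable states
  p0 = a.d.(d.0 + d.0 + d.0) | --a--▸ p1
  p1 = d.(d.0 + d.0 + d.0) | --d--▸ p2
  p2 = d.0 + d.0 + d.0 | --d--▸ p3
  p3 = 0 | (no moves)
LTS(Q): 4 reachable states
  q0 = a.d.(d.0 + d.0) | --a--▸ q1
  q1 = d.(d.0 + d.0) | --d--▸ q2
  q2 = d.0 + d.0 | --d--▸ q3
  q3 = 0 | (no moves)
Bisimilarity quotient blocks:
  B0 = {p0, q0}
  B1 = {p1, q1}
  B2 = {p2, q2}
  B3 = {p3, q3}
p0 ∈ B0, q0 ∈ B0 → same block

YES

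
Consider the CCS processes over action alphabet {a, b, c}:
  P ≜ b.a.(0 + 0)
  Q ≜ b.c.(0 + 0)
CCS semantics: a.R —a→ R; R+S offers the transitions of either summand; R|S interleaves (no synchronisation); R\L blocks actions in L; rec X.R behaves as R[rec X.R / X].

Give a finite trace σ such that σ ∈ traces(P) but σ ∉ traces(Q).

Reachable graph of P (3 states):
  p0 = b.a.(0 + 0) → --b--▸ p1
  p1 = a.(0 + 0) → --a--▸ p2
  p2 = 0 + 0 → (no moves)
Reachable graph of Q (3 states):
  q0 = b.c.(0 + 0) → --b--▸ q1
  q1 = c.(0 + 0) → --c--▸ q2
  q2 = 0 + 0 → (no moves)
Trace ⟨ba⟩ through P, begin at {p0}:
  [1] b ⇒ {p1}
  [2] a ⇒ {p2}
  — P admits the full trace.
Trace ⟨ba⟩ through Q, begin at {q0}:
  [1] b ⇒ {q1}
  [2] a ⇒ ∅  — Q cannot continue

ba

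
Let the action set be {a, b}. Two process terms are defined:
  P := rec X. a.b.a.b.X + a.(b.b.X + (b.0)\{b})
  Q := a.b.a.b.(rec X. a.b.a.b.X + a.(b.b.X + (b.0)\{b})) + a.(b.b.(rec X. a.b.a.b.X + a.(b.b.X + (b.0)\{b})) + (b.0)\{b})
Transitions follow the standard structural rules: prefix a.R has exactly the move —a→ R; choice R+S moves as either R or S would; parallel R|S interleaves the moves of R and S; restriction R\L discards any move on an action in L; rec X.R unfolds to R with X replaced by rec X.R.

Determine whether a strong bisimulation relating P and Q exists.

bisimilar

Reachable graph of P (5 states):
  u0 = rec X. a.b.a.b.X + a.(b.b.X + (b.0)\{b}) → =a=> u1, =a=> u2
  u1 = b.a.b.(rec X. a.b.a.b.X + a.(b.b.X + (b.0)\{b})) → =b=> u3
  u2 = b.b.(rec X. a.b.a.b.X + a.(b.b.X + (b.0)\{b})) + (b.0)\{b} → =b=> u4
  u3 = a.b.(rec X. a.b.a.b.X + a.(b.b.X + (b.0)\{b})) → =a=> u4
  u4 = b.(rec X. a.b.a.b.X + a.(b.b.X + (b.0)\{b})) → =b=> u0
Reachable graph of Q (6 states):
  v0 = a.b.a.b.(rec X. a.b.a.b.X + a.(b.b.X + (b.0)\{b})) + a.(b.b.(rec X. a.b.a.b.X + a.(b.b.X + (b.0)\{b})) + (b.0)\{b}) → =a=> v1, =a=> v2
  v1 = b.a.b.(rec X. a.b.a.b.X + a.(b.b.X + (b.0)\{b})) → =b=> v3
  v2 = b.b.(rec X. a.b.a.b.X + a.(b.b.X + (b.0)\{b})) + (b.0)\{b} → =b=> v4
  v3 = a.b.(rec X. a.b.a.b.X + a.(b.b.X + (b.0)\{b})) → =a=> v4
  v4 = b.(rec X. a.b.a.b.X + a.(b.b.X + (b.0)\{b})) → =b=> v5
  v5 = rec X. a.b.a.b.X + a.(b.b.X + (b.0)\{b}) → =a=> v1, =a=> v2
Partition-refinement fixed point:
  B0 = {u0, v0, v5}
  B1 = {u2, v2}
  B2 = {u4, v4}
  B3 = {u1, v1}
  B4 = {u3, v3}
u0 ∈ B0, v0 ∈ B0 → same block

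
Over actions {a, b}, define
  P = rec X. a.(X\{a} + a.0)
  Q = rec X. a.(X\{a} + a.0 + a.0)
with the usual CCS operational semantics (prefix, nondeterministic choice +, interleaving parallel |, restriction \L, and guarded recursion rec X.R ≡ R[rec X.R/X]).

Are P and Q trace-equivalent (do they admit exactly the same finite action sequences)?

traces(P) = traces(Q)

Reachable graph of P (3 states):
  p0 = rec X. a.(X\{a} + a.0) → ··a··> p1
  p1 = (rec X. a.(X\{a} + a.0))\{a} + a.0 → ··a··> p2
  p2 = 0 → (no moves)
Reachable graph of Q (3 states):
  q0 = rec X. a.(X\{a} + a.0 + a.0) → ··a··> q1
  q1 = (rec X. a.(X\{a} + a.0 + a.0))\{a} + a.0 + a.0 → ··a··> q2
  q2 = 0 → (no moves)
Coarsest stable partition (strong bisimilarity classes):
  B0 = {p0, q0}
  B1 = {p1, q1}
  B2 = {p2, q2}
p0 ∈ B0, q0 ∈ B0 → same block
Bisimilar ⇒ trace-equivalent.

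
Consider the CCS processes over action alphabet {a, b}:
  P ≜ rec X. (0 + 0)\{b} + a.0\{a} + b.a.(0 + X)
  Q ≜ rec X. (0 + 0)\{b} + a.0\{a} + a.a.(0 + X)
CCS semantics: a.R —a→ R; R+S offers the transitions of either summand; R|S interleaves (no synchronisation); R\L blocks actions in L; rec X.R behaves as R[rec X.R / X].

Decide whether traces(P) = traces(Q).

traces(P) ≠ traces(Q) — witness ⟨b⟩

P's transition system — 4 states:
  p0 = rec X. (0 + 0)\{b} + a.0\{a} + b.a.(0 + X) :: --a--▸ p1, --b--▸ p2
  p1 = 0\{a} :: stopped
  p2 = a.(0 + (rec X. (0 + 0)\{b} + a.0\{a} + b.a.(0 + X))) :: --a--▸ p3
  p3 = 0 + (rec X. (0 + 0)\{b} + a.0\{a} + b.a.(0 + X)) :: --a--▸ p1, --b--▸ p2
Q's transition system — 4 states:
  q0 = rec X. (0 + 0)\{b} + a.0\{a} + a.a.(0 + X) :: --a--▸ q1, --a--▸ q2
  q1 = 0\{a} :: stopped
  q2 = a.(0 + (rec X. (0 + 0)\{b} + a.0\{a} + a.a.(0 + X))) :: --a--▸ q3
  q3 = 0 + (rec X. (0 + 0)\{b} + a.0\{a} + a.a.(0 + X)) :: --a--▸ q1, --a--▸ q2
Trace ⟨b⟩ through P, begin at {p0}:
  [1] b ⇒ {p2}
  ✓ P
Trace ⟨b⟩ through Q, begin at {q0}:
  [1] b ⇒ no successor for Q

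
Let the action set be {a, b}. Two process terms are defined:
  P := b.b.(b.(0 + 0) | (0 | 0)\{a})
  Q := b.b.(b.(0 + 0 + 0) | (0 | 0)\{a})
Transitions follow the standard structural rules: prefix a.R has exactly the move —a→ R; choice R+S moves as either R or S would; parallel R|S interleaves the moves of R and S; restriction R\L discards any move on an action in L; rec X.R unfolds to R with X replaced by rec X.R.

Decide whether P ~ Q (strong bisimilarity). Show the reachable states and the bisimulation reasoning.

bisimilar

LTS(P): 4 reachable states
  m0 = b.b.(b.(0 + 0) | (0 | 0)\{a}) → --b--▸ m1
  m1 = b.(b.(0 + 0) | (0 | 0)\{a}) → --b--▸ m2
  m2 = b.(0 + 0) | (0 | 0)\{a} → --b--▸ m3
  m3 = (0 + 0) | (0 | 0)\{a} → ·
LTS(Q): 4 reachable states
  n0 = b.b.(b.(0 + 0 + 0) | (0 | 0)\{a}) → --b--▸ n1
  n1 = b.(b.(0 + 0 + 0) | (0 | 0)\{a}) → --b--▸ n2
  n2 = b.(0 + 0 + 0) | (0 | 0)\{a} → --b--▸ n3
  n3 = (0 + 0 + 0) | (0 | 0)\{a} → ·
Coarsest stable partition (strong bisimilarity classes):
  B0 = {m0, n0}
  B1 = {m1, n1}
  B2 = {m2, n2}
  B3 = {m3, n3}
m0 ∈ B0, n0 ∈ B0 → same block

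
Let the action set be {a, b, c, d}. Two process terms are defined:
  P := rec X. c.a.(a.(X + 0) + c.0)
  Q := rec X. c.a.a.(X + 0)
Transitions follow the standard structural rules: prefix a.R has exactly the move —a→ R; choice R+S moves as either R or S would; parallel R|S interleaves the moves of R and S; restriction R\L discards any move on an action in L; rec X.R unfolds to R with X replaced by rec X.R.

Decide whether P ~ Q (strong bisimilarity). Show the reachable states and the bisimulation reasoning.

P's transition system — 5 states:
  m0 = rec X. c.a.(a.(X + 0) + c.0) has moves ··c··> m1
  m1 = a.(a.((rec X. c.a.(a.(X + 0) + c.0)) + 0) + c.0) has moves ··a··> m2
  m2 = a.((rec X. c.a.(a.(X + 0) + c.0)) + 0) + c.0 has moves ··a··> m3, ··c··> m4
  m3 = (rec X. c.a.(a.(X + 0) + c.0)) + 0 has moves ··c··> m1
  m4 = 0 has moves deadlocked
Q's transition system — 4 states:
  n0 = rec X. c.a.a.(X + 0) has moves ··c··> n1
  n1 = a.a.((rec X. c.a.a.(X + 0)) + 0) has moves ··a··> n2
  n2 = a.((rec X. c.a.a.(X + 0)) + 0) has moves ··a··> n3
  n3 = (rec X. c.a.a.(X + 0)) + 0 has moves ··c··> n1
Partition-refinement fixed point:
  B0 = {m0, m3}
  B1 = {m1}
  B2 = {m2}
  B3 = {m4}
  B4 = {n0, n3}
  B5 = {n1}
  B6 = {n2}
m0 ∈ B0, n0 ∈ B4 → different blocks

NO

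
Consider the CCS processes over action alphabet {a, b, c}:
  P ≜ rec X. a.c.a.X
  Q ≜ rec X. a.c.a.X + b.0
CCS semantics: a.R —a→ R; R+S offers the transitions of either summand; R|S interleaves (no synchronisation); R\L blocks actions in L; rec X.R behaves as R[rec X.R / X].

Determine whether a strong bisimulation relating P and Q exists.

LTS(P): 3 reachable states
  m0 = rec X. a.c.a.X :: =a=> m1
  m1 = c.a.(rec X. a.c.a.X) :: =c=> m2
  m2 = a.(rec X. a.c.a.X) :: =a=> m0
LTS(Q): 4 reachable states
  n0 = rec X. a.c.a.X + b.0 :: =a=> n1, =b=> n2
  n1 = c.a.(rec X. a.c.a.X + b.0) :: =c=> n3
  n2 = 0 :: (no moves)
  n3 = a.(rec X. a.c.a.X + b.0) :: =a=> n0
Coarsest stable partition (strong bisimilarity classes):
  B0 = {m0}
  B1 = {m1}
  B2 = {m2}
  B3 = {n0}
  B4 = {n1}
  B5 = {n3}
  B6 = {n2}
m0 ∈ B0, n0 ∈ B3 → different blocks

P ≁ Q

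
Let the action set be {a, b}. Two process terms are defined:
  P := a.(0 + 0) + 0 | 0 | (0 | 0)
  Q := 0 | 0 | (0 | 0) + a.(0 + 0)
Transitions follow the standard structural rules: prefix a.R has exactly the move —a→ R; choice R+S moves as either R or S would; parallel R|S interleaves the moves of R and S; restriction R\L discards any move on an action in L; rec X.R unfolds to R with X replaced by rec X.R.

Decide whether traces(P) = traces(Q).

P's transition system — 2 states:
  p0 = a.(0 + 0) + 0 | 0 | (0 | 0) | -a-> p1
  p1 = 0 + 0 | ∅
Q's transition system — 2 states:
  q0 = 0 | 0 | (0 | 0) + a.(0 + 0) | -a-> q1
  q1 = 0 + 0 | ∅
Bisimilarity quotient blocks:
  B0 = {p0, q0}
  B1 = {p1, q1}
p0 ∈ B0, q0 ∈ B0 → same block
Bisimilar ⇒ trace-equivalent.

YES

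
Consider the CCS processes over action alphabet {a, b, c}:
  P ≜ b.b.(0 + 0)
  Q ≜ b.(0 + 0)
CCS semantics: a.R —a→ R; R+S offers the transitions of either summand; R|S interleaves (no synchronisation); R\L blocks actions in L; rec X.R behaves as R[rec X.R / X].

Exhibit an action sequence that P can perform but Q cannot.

P's transition system — 3 states:
  p0 = b.b.(0 + 0) has moves =b=> p1
  p1 = b.(0 + 0) has moves =b=> p2
  p2 = 0 + 0 has moves stopped
Q's transition system — 2 states:
  q0 = b.(0 + 0) has moves =b=> q1
  q1 = 0 + 0 has moves stopped
Executing bb from P (initial set {p0}):
  after b @ step 1: {p1}
  after b @ step 2: {p2}
  P completes σ.
Executing bb from Q (initial set {q0}):
  after b @ step 1: {q1}
  after b @ step 2: ∅ (Q stuck)

bb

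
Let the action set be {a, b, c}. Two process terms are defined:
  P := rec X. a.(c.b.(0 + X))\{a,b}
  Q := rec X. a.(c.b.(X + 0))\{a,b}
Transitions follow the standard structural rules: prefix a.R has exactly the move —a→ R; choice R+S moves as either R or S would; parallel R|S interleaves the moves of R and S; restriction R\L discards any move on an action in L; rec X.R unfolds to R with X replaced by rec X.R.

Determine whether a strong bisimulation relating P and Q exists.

P's transition system — 3 states:
  p0 = rec X. a.(c.b.(0 + X))\{a,b} has moves --a--▸ p1
  p1 = (c.b.(0 + (rec X. a.(c.b.(0 + X))\{a,b})))\{a,b} has moves --c--▸ p2
  p2 = (b.(0 + (rec X. a.(c.b.(0 + X))\{a,b})))\{a,b} has moves ·
Q's transition system — 3 states:
  q0 = rec X. a.(c.b.(X + 0))\{a,b} has moves --a--▸ q1
  q1 = (c.b.((rec X. a.(c.b.(X + 0))\{a,b}) + 0))\{a,b} has moves --c--▸ q2
  q2 = (b.((rec X. a.(c.b.(X + 0))\{a,b}) + 0))\{a,b} has moves ·
Partition-refinement fixed point:
  B0 = {p0, q0}
  B1 = {p1, q1}
  B2 = {p2, q2}
p0 ∈ B0, q0 ∈ B0 → same block

YES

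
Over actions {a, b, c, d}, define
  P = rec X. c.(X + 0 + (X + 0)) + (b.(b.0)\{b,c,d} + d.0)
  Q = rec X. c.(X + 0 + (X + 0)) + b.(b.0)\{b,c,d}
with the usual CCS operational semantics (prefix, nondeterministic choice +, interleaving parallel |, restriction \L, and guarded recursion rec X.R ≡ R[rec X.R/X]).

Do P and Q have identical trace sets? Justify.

NO — witness ⟨d⟩

Reachable graph of P (4 states):
  u0 = rec X. c.(X + 0 + (X + 0)) + (b.(b.0)\{b,c,d} + d.0) has moves -b-> u1, -c-> u2, -d-> u3
  u1 = (b.0)\{b,c,d} has moves (no moves)
  u2 = (rec X. c.(X + 0 + (X + 0)) + (b.(b.0)\{b,c,d} + d.0)) + 0 + ((rec X. c.(X + 0 + (X + 0)) + (b.(b.0)\{b,c,d} + d.0)) + 0) has moves -b-> u1, -c-> u2, -d-> u3
  u3 = 0 has moves (no moves)
Reachable graph of Q (3 states):
  v0 = rec X. c.(X + 0 + (X + 0)) + b.(b.0)\{b,c,d} has moves -b-> v1, -c-> v2
  v1 = (b.0)\{b,c,d} has moves (no moves)
  v2 = (rec X. c.(X + 0 + (X + 0)) + b.(b.0)\{b,c,d}) + 0 + ((rec X. c.(X + 0 + (X + 0)) + b.(b.0)\{b,c,d}) + 0) has moves -b-> v1, -c-> v2
Run σ = ⟨d⟩ on P: start {u0}
  step 1 (d): {u3}
  — P admits the full trace.
Run σ = ⟨d⟩ on Q: start {v0}
  step 1 (d): ∅ (Q stuck)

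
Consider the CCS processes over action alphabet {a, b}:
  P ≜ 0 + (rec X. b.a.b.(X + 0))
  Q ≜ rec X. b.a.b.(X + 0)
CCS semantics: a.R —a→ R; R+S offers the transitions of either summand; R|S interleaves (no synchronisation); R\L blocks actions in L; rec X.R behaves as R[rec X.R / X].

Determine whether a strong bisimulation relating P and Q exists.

LTS(P): 4 reachable states
  s0 = 0 + (rec X. b.a.b.(X + 0)) has moves =b=> s1
  s1 = a.b.((rec X. b.a.b.(X + 0)) + 0) has moves =a=> s2
  s2 = b.((rec X. b.a.b.(X + 0)) + 0) has moves =b=> s3
  s3 = (rec X. b.a.b.(X + 0)) + 0 has moves =b=> s1
LTS(Q): 4 reachable states
  t0 = rec X. b.a.b.(X + 0) has moves =b=> t1
  t1 = a.b.((rec X. b.a.b.(X + 0)) + 0) has moves =a=> t2
  t2 = b.((rec X. b.a.b.(X + 0)) + 0) has moves =b=> t3
  t3 = (rec X. b.a.b.(X + 0)) + 0 has moves =b=> t1
Partition-refinement fixed point:
  B0 = {s0, s3, t0, t3}
  B1 = {s1, t1}
  B2 = {s2, t2}
s0 ∈ B0, t0 ∈ B0 → same block

P ~ Q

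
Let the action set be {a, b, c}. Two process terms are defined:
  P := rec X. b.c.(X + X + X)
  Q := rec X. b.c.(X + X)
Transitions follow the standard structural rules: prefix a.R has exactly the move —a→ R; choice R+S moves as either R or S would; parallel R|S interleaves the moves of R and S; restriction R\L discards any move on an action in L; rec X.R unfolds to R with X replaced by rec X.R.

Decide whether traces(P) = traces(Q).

LTS(P): 3 reachable states
  u0 = rec X. b.c.(X + X + X) :: =b=> u1
  u1 = c.((rec X. b.c.(X + X + X)) + (rec X. b.c.(X + X + X)) + (rec X. b.c.(X + X + X))) :: =c=> u2
  u2 = (rec X. b.c.(X + X + X)) + (rec X. b.c.(X + X + X)) + (rec X. b.c.(X + X + X)) :: =b=> u1
LTS(Q): 3 reachable states
  v0 = rec X. b.c.(X + X) :: =b=> v1
  v1 = c.((rec X. b.c.(X + X)) + (rec X. b.c.(X + X))) :: =c=> v2
  v2 = (rec X. b.c.(X + X)) + (rec X. b.c.(X + X)) :: =b=> v1
Bisimilarity quotient blocks:
  B0 = {u0, u2, v0, v2}
  B1 = {u1, v1}
u0 ∈ B0, v0 ∈ B0 → same block
Bisimilar ⇒ trace-equivalent.

trace-equivalent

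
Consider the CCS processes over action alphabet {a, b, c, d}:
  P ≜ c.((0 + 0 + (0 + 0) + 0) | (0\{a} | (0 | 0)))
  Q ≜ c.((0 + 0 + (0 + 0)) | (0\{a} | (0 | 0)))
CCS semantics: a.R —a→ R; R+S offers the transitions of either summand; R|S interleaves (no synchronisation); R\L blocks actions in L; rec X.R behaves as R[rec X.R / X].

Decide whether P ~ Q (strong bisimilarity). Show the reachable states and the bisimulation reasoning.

LTS(P): 2 reachable states
  u0 = c.((0 + 0 + (0 + 0) + 0) | (0\{a} | (0 | 0))) has moves ··c··> u1
  u1 = (0 + 0 + (0 + 0) + 0) | (0\{a} | (0 | 0)) has moves ·
LTS(Q): 2 reachable states
  v0 = c.((0 + 0 + (0 + 0)) | (0\{a} | (0 | 0))) has moves ··c··> v1
  v1 = (0 + 0 + (0 + 0)) | (0\{a} | (0 | 0)) has moves ·
Coarsest stable partition (strong bisimilarity classes):
  B0 = {u0, v0}
  B1 = {u1, v1}
u0 ∈ B0, v0 ∈ B0 → same block

P ~ Q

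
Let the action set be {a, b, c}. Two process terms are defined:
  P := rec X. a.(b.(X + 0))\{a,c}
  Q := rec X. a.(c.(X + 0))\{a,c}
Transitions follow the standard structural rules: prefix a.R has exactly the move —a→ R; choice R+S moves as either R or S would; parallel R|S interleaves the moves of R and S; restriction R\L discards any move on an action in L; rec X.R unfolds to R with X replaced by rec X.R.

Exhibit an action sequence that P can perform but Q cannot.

ab

Reachable graph of P (3 states):
  m0 = rec X. a.(b.(X + 0))\{a,c} → --a--▸ m1
  m1 = (b.((rec X. a.(b.(X + 0))\{a,c}) + 0))\{a,c} → --b--▸ m2
  m2 = ((rec X. a.(b.(X + 0))\{a,c}) + 0)\{a,c} → stopped
Reachable graph of Q (2 states):
  n0 = rec X. a.(c.(X + 0))\{a,c} → --a--▸ n1
  n1 = (c.((rec X. a.(c.(X + 0))\{a,c}) + 0))\{a,c} → stopped
Executing ab from P (initial set {m0}):
  after a @ step 1: {m1}
  after b @ step 2: {m2}
  ✓ P
Executing ab from Q (initial set {n0}):
  after a @ step 1: {n1}
  after b @ step 2: no successor for Q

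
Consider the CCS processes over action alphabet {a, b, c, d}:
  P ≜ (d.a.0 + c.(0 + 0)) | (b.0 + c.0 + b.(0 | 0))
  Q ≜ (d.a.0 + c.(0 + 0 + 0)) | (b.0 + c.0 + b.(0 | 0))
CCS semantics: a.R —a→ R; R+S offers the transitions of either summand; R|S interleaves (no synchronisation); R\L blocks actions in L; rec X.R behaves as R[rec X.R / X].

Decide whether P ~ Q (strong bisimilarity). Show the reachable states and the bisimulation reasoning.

bisimilar

LTS(P): 12 reachable states
  m0 = (d.a.0 + c.(0 + 0)) | (b.0 + c.0 + b.(0 | 0)) has moves =b=> m1, =b=> m2, =c=> m2, =c=> m3, =d=> m4
  m1 = (d.a.0 + c.(0 + 0)) | (0 | 0) has moves =c=> m5, =d=> m6
  m2 = (d.a.0 + c.(0 + 0)) | 0 has moves =c=> m7, =d=> m8
  m3 = (0 + 0) | (b.0 + c.0 + b.(0 | 0)) has moves =b=> m5, =b=> m7, =c=> m7
  m4 = a.0 | (b.0 + c.0 + b.(0 | 0)) has moves =a=> m9, =b=> m6, =b=> m8, =c=> m8
  m5 = (0 + 0) | (0 | 0) has moves ∅
  m6 = a.0 | (0 | 0) has moves =a=> m10
  m7 = (0 + 0) | 0 has moves ∅
  m8 = a.0 | 0 has moves =a=> m11
  m9 = 0 | (b.0 + c.0 + b.(0 | 0)) has moves =b=> m10, =b=> m11, =c=> m11
  m10 = 0 | (0 | 0) has moves ∅
  m11 = 0 | 0 has moves ∅
LTS(Q): 12 reachable states
  n0 = (d.a.0 + c.(0 + 0 + 0)) | (b.0 + c.0 + b.(0 | 0)) has moves =b=> n1, =b=> n2, =c=> n2, =c=> n3, =d=> n4
  n1 = (d.a.0 + c.(0 + 0 + 0)) | (0 | 0) has moves =c=> n5, =d=> n6
  n2 = (d.a.0 + c.(0 + 0 + 0)) | 0 has moves =c=> n7, =d=> n8
  n3 = (0 + 0 + 0) | (b.0 + c.0 + b.(0 | 0)) has moves =b=> n5, =b=> n7, =c=> n7
  n4 = a.0 | (b.0 + c.0 + b.(0 | 0)) has moves =a=> n9, =b=> n6, =b=> n8, =c=> n8
  n5 = (0 + 0 + 0) | (0 | 0) has moves ∅
  n6 = a.0 | (0 | 0) has moves =a=> n10
  n7 = (0 + 0 + 0) | 0 has moves ∅
  n8 = a.0 | 0 has moves =a=> n11
  n9 = 0 | (b.0 + c.0 + b.(0 | 0)) has moves =b=> n10, =b=> n11, =c=> n11
  n10 = 0 | (0 | 0) has moves ∅
  n11 = 0 | 0 has moves ∅
Partition-refinement fixed point:
  B0 = {m0, n0}
  B1 = {m4, n4}
  B2 = {m3, m9, n3, n9}
  B3 = {m10, m11, m5, m7, n10, n11, n5, n7}
  B4 = {m6, m8, n6, n8}
  B5 = {m1, m2, n1, n2}
m0 ∈ B0, n0 ∈ B0 → same block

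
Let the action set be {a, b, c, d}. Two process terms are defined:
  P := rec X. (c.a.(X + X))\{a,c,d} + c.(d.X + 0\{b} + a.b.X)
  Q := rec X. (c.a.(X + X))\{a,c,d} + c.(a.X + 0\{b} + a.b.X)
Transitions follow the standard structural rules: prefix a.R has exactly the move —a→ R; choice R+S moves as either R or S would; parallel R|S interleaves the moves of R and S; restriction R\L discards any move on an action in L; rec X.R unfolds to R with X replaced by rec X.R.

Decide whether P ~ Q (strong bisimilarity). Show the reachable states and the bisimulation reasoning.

P's transition system — 3 states:
  u0 = rec X. (c.a.(X + X))\{a,c,d} + c.(d.X + 0\{b} + a.b.X) has moves —c→ u1
  u1 = d.(rec X. (c.a.(X + X))\{a,c,d} + c.(d.X + 0\{b} + a.b.X)) + 0\{b} + a.b.(rec X. (c.a.(X + X))\{a,c,d} + c.(d.X + 0\{b} + a.b.X)) has moves —a→ u2, —d→ u0
  u2 = b.(rec X. (c.a.(X + X))\{a,c,d} + c.(d.X + 0\{b} + a.b.X)) has moves —b→ u0
Q's transition system — 3 states:
  v0 = rec X. (c.a.(X + X))\{a,c,d} + c.(a.X + 0\{b} + a.b.X) has moves —c→ v1
  v1 = a.(rec X. (c.a.(X + X))\{a,c,d} + c.(a.X + 0\{b} + a.b.X)) + 0\{b} + a.b.(rec X. (c.a.(X + X))\{a,c,d} + c.(a.X + 0\{b} + a.b.X)) has moves —a→ v0, —a→ v2
  v2 = b.(rec X. (c.a.(X + X))\{a,c,d} + c.(a.X + 0\{b} + a.b.X)) has moves —b→ v0
Partition-refinement fixed point:
  B0 = {u0}
  B1 = {u1}
  B2 = {u2}
  B3 = {v0}
  B4 = {v1}
  B5 = {v2}
u0 ∈ B0, v0 ∈ B3 → different blocks

NO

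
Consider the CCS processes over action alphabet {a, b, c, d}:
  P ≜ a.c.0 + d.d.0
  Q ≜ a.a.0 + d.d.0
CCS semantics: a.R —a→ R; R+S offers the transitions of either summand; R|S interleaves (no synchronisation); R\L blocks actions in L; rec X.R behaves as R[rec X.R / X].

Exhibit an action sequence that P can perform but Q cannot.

ac

Reachable graph of P (4 states):
  s0 = a.c.0 + d.d.0 ⊢ =a=> s1, =d=> s2
  s1 = c.0 ⊢ =c=> s3
  s2 = d.0 ⊢ =d=> s3
  s3 = 0 ⊢ stopped
Reachable graph of Q (4 states):
  t0 = a.a.0 + d.d.0 ⊢ =a=> t1, =d=> t2
  t1 = a.0 ⊢ =a=> t3
  t2 = d.0 ⊢ =d=> t3
  t3 = 0 ⊢ stopped
Run σ = ⟨ac⟩ on P: start {s0}
  after a @ step 1: {s1}
  after c @ step 2: {s3}
  — P admits the full trace.
Run σ = ⟨ac⟩ on Q: start {t0}
  after a @ step 1: {t1}
  after c @ step 2: no successor for Q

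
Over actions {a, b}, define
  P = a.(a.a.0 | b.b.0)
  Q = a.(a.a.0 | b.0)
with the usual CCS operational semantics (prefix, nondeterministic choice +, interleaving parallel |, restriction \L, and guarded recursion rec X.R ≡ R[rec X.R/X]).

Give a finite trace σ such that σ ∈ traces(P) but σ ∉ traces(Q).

Reachable graph of P (10 states):
  m0 = a.(a.a.0 | b.b.0) → =a=> m1
  m1 = a.a.0 | b.b.0 → =a=> m2, =b=> m3
  m2 = a.0 | b.b.0 → =a=> m4, =b=> m5
  m3 = a.a.0 | b.0 → =a=> m5, =b=> m6
  m4 = 0 | b.b.0 → =b=> m7
  m5 = a.0 | b.0 → =a=> m7, =b=> m8
  m6 = a.a.0 | 0 → =a=> m8
  m7 = 0 | b.0 → =b=> m9
  m8 = a.0 | 0 → =a=> m9
  m9 = 0 | 0 → (no moves)
Reachable graph of Q (7 states):
  n0 = a.(a.a.0 | b.0) → =a=> n1
  n1 = a.a.0 | b.0 → =a=> n2, =b=> n3
  n2 = a.0 | b.0 → =a=> n4, =b=> n5
  n3 = a.a.0 | 0 → =a=> n5
  n4 = 0 | b.0 → =b=> n6
  n5 = a.0 | 0 → =a=> n6
  n6 = 0 | 0 → (no moves)
Executing abb from P (initial set {m0}):
  step 1 (a): {m1}
  step 2 (b): {m3}
  step 3 (b): {m6}
  P completes σ.
Executing abb from Q (initial set {n0}):
  step 1 (a): {n1}
  step 2 (b): {n3}
  step 3 (b): ∅  — Q cannot continue

abb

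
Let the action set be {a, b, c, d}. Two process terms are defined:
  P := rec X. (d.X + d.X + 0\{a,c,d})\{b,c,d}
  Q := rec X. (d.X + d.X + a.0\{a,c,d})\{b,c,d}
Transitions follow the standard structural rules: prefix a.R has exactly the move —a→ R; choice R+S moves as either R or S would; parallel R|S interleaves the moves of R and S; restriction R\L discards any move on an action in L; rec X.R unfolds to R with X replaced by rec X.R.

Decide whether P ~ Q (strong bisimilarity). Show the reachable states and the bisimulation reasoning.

P's transition system — 1 states:
  s0 = rec X. (d.X + d.X + 0\{a,c,d})\{b,c,d} has moves ∅
Q's transition system — 2 states:
  t0 = rec X. (d.X + d.X + a.0\{a,c,d})\{b,c,d} has moves =a=> t1
  t1 = 0\{a,c,d}\{b,c,d} has moves ∅
Bisimilarity quotient blocks:
  B0 = {s0, t1}
  B1 = {t0}
s0 ∈ B0, t0 ∈ B1 → different blocks

not bisimilar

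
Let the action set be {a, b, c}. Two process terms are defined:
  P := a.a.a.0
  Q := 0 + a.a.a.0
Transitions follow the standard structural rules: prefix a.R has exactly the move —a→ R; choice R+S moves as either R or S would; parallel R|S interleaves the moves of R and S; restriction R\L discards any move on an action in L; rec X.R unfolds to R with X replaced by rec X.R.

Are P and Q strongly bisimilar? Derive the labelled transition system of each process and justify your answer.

bisimilar

Reachable graph of P (4 states):
  s0 = a.a.a.0 → --a--▸ s1
  s1 = a.a.0 → --a--▸ s2
  s2 = a.0 → --a--▸ s3
  s3 = 0 → ·
Reachable graph of Q (4 states):
  t0 = 0 + a.a.a.0 → --a--▸ t1
  t1 = a.a.0 → --a--▸ t2
  t2 = a.0 → --a--▸ t3
  t3 = 0 → ·
Partition-refinement fixed point:
  B0 = {s0, t0}
  B1 = {s1, t1}
  B2 = {s2, t2}
  B3 = {s3, t3}
s0 ∈ B0, t0 ∈ B0 → same block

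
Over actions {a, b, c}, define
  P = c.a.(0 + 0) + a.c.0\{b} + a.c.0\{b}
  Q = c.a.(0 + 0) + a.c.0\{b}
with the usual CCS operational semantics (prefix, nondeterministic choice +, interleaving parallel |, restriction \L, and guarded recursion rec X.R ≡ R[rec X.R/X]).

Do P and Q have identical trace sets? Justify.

trace-equivalent

P's transition system — 5 states:
  u0 = c.a.(0 + 0) + a.c.0\{b} + a.c.0\{b} ⊢ ··a··> u1, ··c··> u2
  u1 = c.0\{b} ⊢ ··c··> u3
  u2 = a.(0 + 0) ⊢ ··a··> u4
  u3 = 0\{b} ⊢ ∅
  u4 = 0 + 0 ⊢ ∅
Q's transition system — 5 states:
  v0 = c.a.(0 + 0) + a.c.0\{b} ⊢ ··a··> v1, ··c··> v2
  v1 = c.0\{b} ⊢ ··c··> v3
  v2 = a.(0 + 0) ⊢ ··a··> v4
  v3 = 0\{b} ⊢ ∅
  v4 = 0 + 0 ⊢ ∅
Coarsest stable partition (strong bisimilarity classes):
  B0 = {u0, v0}
  B1 = {u2, v2}
  B2 = {u3, u4, v3, v4}
  B3 = {u1, v1}
u0 ∈ B0, v0 ∈ B0 → same block
Bisimilar ⇒ trace-equivalent.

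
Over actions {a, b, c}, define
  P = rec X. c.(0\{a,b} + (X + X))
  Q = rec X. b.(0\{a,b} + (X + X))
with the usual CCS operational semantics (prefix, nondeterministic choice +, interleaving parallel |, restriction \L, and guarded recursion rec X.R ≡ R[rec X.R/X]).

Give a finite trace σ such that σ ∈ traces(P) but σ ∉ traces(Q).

P's transition system — 2 states:
  s0 = rec X. c.(0\{a,b} + (X + X)) | ··c··> s1
  s1 = 0\{a,b} + ((rec X. c.(0\{a,b} + (X + X))) + (rec X. c.(0\{a,b} + (X + X)))) | ··c··> s1
Q's transition system — 2 states:
  t0 = rec X. b.(0\{a,b} + (X + X)) | ··b··> t1
  t1 = 0\{a,b} + ((rec X. b.(0\{a,b} + (X + X))) + (rec X. b.(0\{a,b} + (X + X)))) | ··b··> t1
Executing c from P (initial set {s0}):
  [1] c ⇒ {s1}
  — P admits the full trace.
Executing c from Q (initial set {t0}):
  [1] c ⇒ ∅ (Q stuck)

c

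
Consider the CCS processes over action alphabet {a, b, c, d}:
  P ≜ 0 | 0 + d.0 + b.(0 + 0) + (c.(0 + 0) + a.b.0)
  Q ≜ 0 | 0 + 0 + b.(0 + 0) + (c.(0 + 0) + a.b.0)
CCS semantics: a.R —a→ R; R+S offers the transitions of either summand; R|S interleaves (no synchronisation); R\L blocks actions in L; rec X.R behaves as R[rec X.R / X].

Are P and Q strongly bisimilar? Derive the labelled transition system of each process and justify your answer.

LTS(P): 4 reachable states
  p0 = 0 | 0 + d.0 + b.(0 + 0) + (c.(0 + 0) + a.b.0) has moves —a→ p1, —b→ p2, —c→ p2, —d→ p3
  p1 = b.0 has moves —b→ p3
  p2 = 0 + 0 has moves (no moves)
  p3 = 0 has moves (no moves)
LTS(Q): 4 reachable states
  q0 = 0 | 0 + 0 + b.(0 + 0) + (c.(0 + 0) + a.b.0) has moves —a→ q1, —b→ q2, —c→ q2
  q1 = b.0 has moves —b→ q3
  q2 = 0 + 0 has moves (no moves)
  q3 = 0 has moves (no moves)
Coarsest stable partition (strong bisimilarity classes):
  B0 = {p0}
  B1 = {p1, q1}
  B2 = {p2, p3, q2, q3}
  B3 = {q0}
p0 ∈ B0, q0 ∈ B3 → different blocks

NO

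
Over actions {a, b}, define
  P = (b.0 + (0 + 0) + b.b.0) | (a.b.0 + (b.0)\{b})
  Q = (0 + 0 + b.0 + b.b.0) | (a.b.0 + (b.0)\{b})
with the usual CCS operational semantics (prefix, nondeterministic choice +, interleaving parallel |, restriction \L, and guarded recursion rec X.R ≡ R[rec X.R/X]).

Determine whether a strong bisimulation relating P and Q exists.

Reachable graph of P (9 states):
  u0 = (b.0 + (0 + 0) + b.b.0) | (a.b.0 + (b.0)\{b}) → -a-> u1, -b-> u2, -b-> u3
  u1 = (b.0 + (0 + 0) + b.b.0) | b.0 → -b-> u4, -b-> u5, -b-> u6
  u2 = 0 | (a.b.0 + (b.0)\{b}) → -a-> u5
  u3 = b.0 | (a.b.0 + (b.0)\{b}) → -a-> u6, -b-> u2
  u4 = (b.0 + (0 + 0) + b.b.0) | 0 → -b-> u7, -b-> u8
  u5 = 0 | b.0 → -b-> u7
  u6 = b.0 | b.0 → -b-> u5, -b-> u8
  u7 = 0 | 0 → ·
  u8 = b.0 | 0 → -b-> u7
Reachable graph of Q (9 states):
  v0 = (0 + 0 + b.0 + b.b.0) | (a.b.0 + (b.0)\{b}) → -a-> v1, -b-> v2, -b-> v3
  v1 = (0 + 0 + b.0 + b.b.0) | b.0 → -b-> v4, -b-> v5, -b-> v6
  v2 = 0 | (a.b.0 + (b.0)\{b}) → -a-> v5
  v3 = b.0 | (a.b.0 + (b.0)\{b}) → -a-> v6, -b-> v2
  v4 = (0 + 0 + b.0 + b.b.0) | 0 → -b-> v7, -b-> v8
  v5 = 0 | b.0 → -b-> v7
  v6 = b.0 | b.0 → -b-> v5, -b-> v8
  v7 = 0 | 0 → ·
  v8 = b.0 | 0 → -b-> v7
Partition-refinement fixed point:
  B0 = {u0, v0}
  B1 = {u2, v2}
  B2 = {u5, u8, v5, v8}
  B3 = {u7, v7}
  B4 = {u1, v1}
  B5 = {u4, v4}
  B6 = {u6, v6}
  B7 = {u3, v3}
u0 ∈ B0, v0 ∈ B0 → same block

P ~ Q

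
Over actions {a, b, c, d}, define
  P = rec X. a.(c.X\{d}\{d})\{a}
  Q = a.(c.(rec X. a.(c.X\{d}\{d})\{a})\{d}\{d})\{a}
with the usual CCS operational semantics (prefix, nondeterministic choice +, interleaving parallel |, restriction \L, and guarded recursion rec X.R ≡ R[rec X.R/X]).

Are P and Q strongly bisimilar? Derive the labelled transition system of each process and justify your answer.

P's transition system — 3 states:
  s0 = rec X. a.(c.X\{d}\{d})\{a} has moves ··a··> s1
  s1 = (c.(rec X. a.(c.X\{d}\{d})\{a})\{d}\{d})\{a} has moves ··c··> s2
  s2 = (rec X. a.(c.X\{d}\{d})\{a})\{d}\{d}\{a} has moves deadlocked
Q's transition system — 3 states:
  t0 = a.(c.(rec X. a.(c.X\{d}\{d})\{a})\{d}\{d})\{a} has moves ··a··> t1
  t1 = (c.(rec X. a.(c.X\{d}\{d})\{a})\{d}\{d})\{a} has moves ··c··> t2
  t2 = (rec X. a.(c.X\{d}\{d})\{a})\{d}\{d}\{a} has moves deadlocked
Partition-refinement fixed point:
  B0 = {s0, t0}
  B1 = {s1, t1}
  B2 = {s2, t2}
s0 ∈ B0, t0 ∈ B0 → same block

P ~ Q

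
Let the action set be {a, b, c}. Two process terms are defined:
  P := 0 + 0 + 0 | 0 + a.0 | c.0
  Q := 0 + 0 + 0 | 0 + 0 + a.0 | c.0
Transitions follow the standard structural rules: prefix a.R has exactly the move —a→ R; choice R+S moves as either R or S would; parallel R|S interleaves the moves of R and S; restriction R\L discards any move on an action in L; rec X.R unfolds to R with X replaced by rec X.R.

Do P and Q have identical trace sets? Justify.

trace-equivalent

Reachable graph of P (4 states):
  s0 = 0 + 0 + 0 | 0 + a.0 | c.0 ⊢ -a-> s1, -c-> s2
  s1 = 0 | c.0 ⊢ -c-> s3
  s2 = a.0 | 0 ⊢ -a-> s3
  s3 = 0 | 0 ⊢ deadlocked
Reachable graph of Q (4 states):
  t0 = 0 + 0 + 0 | 0 + 0 + a.0 | c.0 ⊢ -a-> t1, -c-> t2
  t1 = 0 | c.0 ⊢ -c-> t3
  t2 = a.0 | 0 ⊢ -a-> t3
  t3 = 0 | 0 ⊢ deadlocked
Coarsest stable partition (strong bisimilarity classes):
  B0 = {s0, t0}
  B1 = {s2, t2}
  B2 = {s3, t3}
  B3 = {s1, t1}
s0 ∈ B0, t0 ∈ B0 → same block
Bisimilar ⇒ trace-equivalent.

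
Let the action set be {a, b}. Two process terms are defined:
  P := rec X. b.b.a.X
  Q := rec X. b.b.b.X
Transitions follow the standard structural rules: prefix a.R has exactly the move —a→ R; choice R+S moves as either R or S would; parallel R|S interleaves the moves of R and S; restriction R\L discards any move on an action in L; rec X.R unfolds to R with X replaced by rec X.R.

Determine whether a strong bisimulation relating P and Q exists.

LTS(P): 3 reachable states
  s0 = rec X. b.b.a.X :: -b-> s1
  s1 = b.a.(rec X. b.b.a.X) :: -b-> s2
  s2 = a.(rec X. b.b.a.X) :: -a-> s0
LTS(Q): 3 reachable states
  t0 = rec X. b.b.b.X :: -b-> t1
  t1 = b.b.(rec X. b.b.b.X) :: -b-> t2
  t2 = b.(rec X. b.b.b.X) :: -b-> t0
Bisimilarity quotient blocks:
  B0 = {s0}
  B1 = {s1}
  B2 = {s2}
  B3 = {t0, t1, t2}
s0 ∈ B0, t0 ∈ B3 → different blocks

not bisimilar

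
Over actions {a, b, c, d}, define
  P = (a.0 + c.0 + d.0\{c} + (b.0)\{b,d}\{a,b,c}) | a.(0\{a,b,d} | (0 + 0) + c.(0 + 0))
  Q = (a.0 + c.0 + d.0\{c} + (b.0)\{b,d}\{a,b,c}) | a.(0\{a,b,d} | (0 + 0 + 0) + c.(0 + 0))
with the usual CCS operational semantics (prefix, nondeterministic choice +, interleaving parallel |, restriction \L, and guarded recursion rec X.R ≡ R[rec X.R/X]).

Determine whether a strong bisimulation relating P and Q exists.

LTS(P): 9 reachable states
  u0 = (a.0 + c.0 + d.0\{c} + (b.0)\{b,d}\{a,b,c}) | a.(0\{a,b,d} | (0 + 0) + c.(0 + 0)) :: -a-> u1, -a-> u2, -c-> u2, -d-> u3
  u1 = (a.0 + c.0 + d.0\{c} + (b.0)\{b,d}\{a,b,c}) | (0\{a,b,d} | (0 + 0) + c.(0 + 0)) :: -a-> u4, -c-> u4, -c-> u5, -d-> u6
  u2 = 0 | a.(0\{a,b,d} | (0 + 0) + c.(0 + 0)) :: -a-> u4
  u3 = 0\{c} | a.(0\{a,b,d} | (0 + 0) + c.(0 + 0)) :: -a-> u6
  u4 = 0 | (0\{a,b,d} | (0 + 0) + c.(0 + 0)) :: -c-> u7
  u5 = (a.0 + c.0 + d.0\{c} + (b.0)\{b,d}\{a,b,c}) | (0 + 0) :: -a-> u7, -c-> u7, -d-> u8
  u6 = 0\{c} | (0\{a,b,d} | (0 + 0) + c.(0 + 0)) :: -c-> u8
  u7 = 0 | (0 + 0) :: ∅
  u8 = 0\{c} | (0 + 0) :: ∅
LTS(Q): 9 reachable states
  v0 = (a.0 + c.0 + d.0\{c} + (b.0)\{b,d}\{a,b,c}) | a.(0\{a,b,d} | (0 + 0 + 0) + c.(0 + 0)) :: -a-> v1, -a-> v2, -c-> v2, -d-> v3
  v1 = (a.0 + c.0 + d.0\{c} + (b.0)\{b,d}\{a,b,c}) | (0\{a,b,d} | (0 + 0 + 0) + c.(0 + 0)) :: -a-> v4, -c-> v4, -c-> v5, -d-> v6
  v2 = 0 | a.(0\{a,b,d} | (0 + 0 + 0) + c.(0 + 0)) :: -a-> v4
  v3 = 0\{c} | a.(0\{a,b,d} | (0 + 0 + 0) + c.(0 + 0)) :: -a-> v6
  v4 = 0 | (0\{a,b,d} | (0 + 0 + 0) + c.(0 + 0)) :: -c-> v7
  v5 = (a.0 + c.0 + d.0\{c} + (b.0)\{b,d}\{a,b,c}) | (0 + 0) :: -a-> v7, -c-> v7, -d-> v8
  v6 = 0\{c} | (0\{a,b,d} | (0 + 0 + 0) + c.(0 + 0)) :: -c-> v8
  v7 = 0 | (0 + 0) :: ∅
  v8 = 0\{c} | (0 + 0) :: ∅
Partition-refinement fixed point:
  B0 = {u0, v0}
  B1 = {u2, u3, v2, v3}
  B2 = {u4, u6, v4, v6}
  B3 = {u7, u8, v7, v8}
  B4 = {u1, v1}
  B5 = {u5, v5}
u0 ∈ B0, v0 ∈ B0 → same block

bisimilar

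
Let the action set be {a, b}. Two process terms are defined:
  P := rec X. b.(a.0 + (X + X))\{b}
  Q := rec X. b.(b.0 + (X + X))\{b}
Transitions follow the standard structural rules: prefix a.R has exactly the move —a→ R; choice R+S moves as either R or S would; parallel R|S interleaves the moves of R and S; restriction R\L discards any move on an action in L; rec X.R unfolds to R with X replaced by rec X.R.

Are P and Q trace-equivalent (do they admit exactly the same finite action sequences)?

LTS(P): 3 reachable states
  p0 = rec X. b.(a.0 + (X + X))\{b} :: =b=> p1
  p1 = (a.0 + ((rec X. b.(a.0 + (X + X))\{b}) + (rec X. b.(a.0 + (X + X))\{b})))\{b} :: =a=> p2
  p2 = 0\{b} :: stopped
LTS(Q): 2 reachable states
  q0 = rec X. b.(b.0 + (X + X))\{b} :: =b=> q1
  q1 = (b.0 + ((rec X. b.(b.0 + (X + X))\{b}) + (rec X. b.(b.0 + (X + X))\{b})))\{b} :: stopped
Run σ = ⟨ba⟩ on P: start {p0}
  step 1 (b): {p1}
  step 2 (a): {p2}
  P completes σ.
Run σ = ⟨ba⟩ on Q: start {q0}
  step 1 (b): {q1}
  step 2 (a): no successor for Q

NO — witness ⟨ba⟩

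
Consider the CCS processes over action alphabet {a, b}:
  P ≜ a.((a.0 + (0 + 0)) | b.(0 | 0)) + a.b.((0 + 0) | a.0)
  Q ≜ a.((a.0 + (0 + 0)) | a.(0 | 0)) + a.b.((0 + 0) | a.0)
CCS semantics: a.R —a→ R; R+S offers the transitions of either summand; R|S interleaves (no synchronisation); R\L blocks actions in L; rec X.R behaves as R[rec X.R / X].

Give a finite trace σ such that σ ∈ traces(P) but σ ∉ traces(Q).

Reachable graph of P (8 states):
  m0 = a.((a.0 + (0 + 0)) | b.(0 | 0)) + a.b.((0 + 0) | a.0) has moves --a--▸ m1, --a--▸ m2
  m1 = (a.0 + (0 + 0)) | b.(0 | 0) has moves --a--▸ m3, --b--▸ m4
  m2 = b.((0 + 0) | a.0) has moves --b--▸ m5
  m3 = 0 | b.(0 | 0) has moves --b--▸ m6
  m4 = (a.0 + (0 + 0)) | (0 | 0) has moves --a--▸ m6
  m5 = (0 + 0) | a.0 has moves --a--▸ m7
  m6 = 0 | (0 | 0) has moves ·
  m7 = (0 + 0) | 0 has moves ·
Reachable graph of Q (8 states):
  n0 = a.((a.0 + (0 + 0)) | a.(0 | 0)) + a.b.((0 + 0) | a.0) has moves --a--▸ n1, --a--▸ n2
  n1 = (a.0 + (0 + 0)) | a.(0 | 0) has moves --a--▸ n3, --a--▸ n4
  n2 = b.((0 + 0) | a.0) has moves --b--▸ n5
  n3 = (a.0 + (0 + 0)) | (0 | 0) has moves --a--▸ n6
  n4 = 0 | a.(0 | 0) has moves --a--▸ n6
  n5 = (0 + 0) | a.0 has moves --a--▸ n7
  n6 = 0 | (0 | 0) has moves ·
  n7 = (0 + 0) | 0 has moves ·
Executing aab from P (initial set {m0}):
  step 1 (a): {m1, m2}
  step 2 (a): {m3}
  step 3 (b): {m6}
  P completes σ.
Executing aab from Q (initial set {n0}):
  step 1 (a): {n1, n2}
  step 2 (a): {n3, n4}
  step 3 (b): ∅  — Q cannot continue

aab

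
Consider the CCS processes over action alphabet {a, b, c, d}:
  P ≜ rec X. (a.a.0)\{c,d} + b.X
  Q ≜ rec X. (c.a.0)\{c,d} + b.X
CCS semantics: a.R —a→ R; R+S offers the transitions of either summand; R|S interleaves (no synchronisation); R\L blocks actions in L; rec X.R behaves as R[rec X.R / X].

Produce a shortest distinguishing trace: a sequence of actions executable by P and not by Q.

LTS(P): 3 reachable states
  s0 = rec X. (a.a.0)\{c,d} + b.X | —a→ s1, —b→ s0
  s1 = (a.0)\{c,d} | —a→ s2
  s2 = 0\{c,d} | deadlocked
LTS(Q): 1 reachable states
  t0 = rec X. (c.a.0)\{c,d} + b.X | —b→ t0
Run σ = ⟨a⟩ on P: start {s0}
  step 1 (a): {s1}
  — P admits the full trace.
Run σ = ⟨a⟩ on Q: start {t0}
  step 1 (a): ∅ (Q stuck)

a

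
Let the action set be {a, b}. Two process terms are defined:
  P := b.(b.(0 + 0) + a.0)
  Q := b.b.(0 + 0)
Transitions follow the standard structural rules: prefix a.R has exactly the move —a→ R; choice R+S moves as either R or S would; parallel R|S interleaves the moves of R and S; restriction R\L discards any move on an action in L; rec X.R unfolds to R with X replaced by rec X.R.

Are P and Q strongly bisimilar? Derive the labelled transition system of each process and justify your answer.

P ≁ Q

Reachable graph of P (4 states):
  p0 = b.(b.(0 + 0) + a.0) | =b=> p1
  p1 = b.(0 + 0) + a.0 | =a=> p2, =b=> p3
  p2 = 0 | (no moves)
  p3 = 0 + 0 | (no moves)
Reachable graph of Q (3 states):
  q0 = b.b.(0 + 0) | =b=> q1
  q1 = b.(0 + 0) | =b=> q2
  q2 = 0 + 0 | (no moves)
Partition-refinement fixed point:
  B0 = {p0}
  B1 = {p1}
  B2 = {p2, p3, q2}
  B3 = {q0}
  B4 = {q1}
p0 ∈ B0, q0 ∈ B3 → different blocks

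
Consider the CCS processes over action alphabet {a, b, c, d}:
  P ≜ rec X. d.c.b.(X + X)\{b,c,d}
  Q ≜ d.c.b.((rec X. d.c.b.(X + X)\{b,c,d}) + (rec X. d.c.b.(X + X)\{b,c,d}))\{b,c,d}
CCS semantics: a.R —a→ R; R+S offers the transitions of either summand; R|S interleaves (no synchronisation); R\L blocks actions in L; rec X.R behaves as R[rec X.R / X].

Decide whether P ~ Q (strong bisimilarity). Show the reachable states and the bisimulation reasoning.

P's transition system — 4 states:
  u0 = rec X. d.c.b.(X + X)\{b,c,d} ⊢ --d--▸ u1
  u1 = c.b.((rec X. d.c.b.(X + X)\{b,c,d}) + (rec X. d.c.b.(X + X)\{b,c,d}))\{b,c,d} ⊢ --c--▸ u2
  u2 = b.((rec X. d.c.b.(X + X)\{b,c,d}) + (rec X. d.c.b.(X + X)\{b,c,d}))\{b,c,d} ⊢ --b--▸ u3
  u3 = ((rec X. d.c.b.(X + X)\{b,c,d}) + (rec X. d.c.b.(X + X)\{b,c,d}))\{b,c,d} ⊢ ·
Q's transition system — 4 states:
  v0 = d.c.b.((rec X. d.c.b.(X + X)\{b,c,d}) + (rec X. d.c.b.(X + X)\{b,c,d}))\{b,c,d} ⊢ --d--▸ v1
  v1 = c.b.((rec X. d.c.b.(X + X)\{b,c,d}) + (rec X. d.c.b.(X + X)\{b,c,d}))\{b,c,d} ⊢ --c--▸ v2
  v2 = b.((rec X. d.c.b.(X + X)\{b,c,d}) + (rec X. d.c.b.(X + X)\{b,c,d}))\{b,c,d} ⊢ --b--▸ v3
  v3 = ((rec X. d.c.b.(X + X)\{b,c,d}) + (rec X. d.c.b.(X + X)\{b,c,d}))\{b,c,d} ⊢ ·
Partition-refinement fixed point:
  B0 = {u0, v0}
  B1 = {u1, v1}
  B2 = {u2, v2}
  B3 = {u3, v3}
u0 ∈ B0, v0 ∈ B0 → same block

YES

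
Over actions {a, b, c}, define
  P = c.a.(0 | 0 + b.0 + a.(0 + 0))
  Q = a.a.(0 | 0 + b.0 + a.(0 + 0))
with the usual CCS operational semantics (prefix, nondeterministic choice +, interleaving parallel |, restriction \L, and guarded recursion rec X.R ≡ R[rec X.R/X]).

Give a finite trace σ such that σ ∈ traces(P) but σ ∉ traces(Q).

Reachable graph of P (5 states):
  m0 = c.a.(0 | 0 + b.0 + a.(0 + 0)) :: --c--▸ m1
  m1 = a.(0 | 0 + b.0 + a.(0 + 0)) :: --a--▸ m2
  m2 = 0 | 0 + b.0 + a.(0 + 0) :: --a--▸ m3, --b--▸ m4
  m3 = 0 + 0 :: deadlocked
  m4 = 0 :: deadlocked
Reachable graph of Q (5 states):
  n0 = a.a.(0 | 0 + b.0 + a.(0 + 0)) :: --a--▸ n1
  n1 = a.(0 | 0 + b.0 + a.(0 + 0)) :: --a--▸ n2
  n2 = 0 | 0 + b.0 + a.(0 + 0) :: --a--▸ n3, --b--▸ n4
  n3 = 0 + 0 :: deadlocked
  n4 = 0 :: deadlocked
Run σ = ⟨c⟩ on P: start {m0}
  [1] c ⇒ {m1}
  P completes σ.
Run σ = ⟨c⟩ on Q: start {n0}
  [1] c ⇒ no successor for Q

c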